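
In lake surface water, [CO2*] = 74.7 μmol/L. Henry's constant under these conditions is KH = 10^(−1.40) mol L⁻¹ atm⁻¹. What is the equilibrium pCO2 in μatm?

pCO2 = 1880 μatm

KH = 10^(−1.40) = 3.981×10^-2 mol L⁻¹ atm⁻¹
pCO2 = [CO2*]/KH = 74.7×10^-6 / 3.981×10^-2 = 1.88×10^-3 atm = 1880 μatm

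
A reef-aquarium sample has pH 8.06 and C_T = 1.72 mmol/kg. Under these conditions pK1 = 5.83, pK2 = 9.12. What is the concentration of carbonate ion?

α₂ = 1 / (1 + [H⁺]/K2 + [H⁺]²/(K1K2)) = 1 / (1 + 10^+1.06 + 10^-1.17)
   = 1 / (1 + 11.482 + 0.067608) = 1/12.549 = 0.07969
[CO3²⁻] = α₂ × DIC = 0.07969 × 1.72 = 0.137 mmol/kg

[CO3²⁻] = 0.137 mmol/kg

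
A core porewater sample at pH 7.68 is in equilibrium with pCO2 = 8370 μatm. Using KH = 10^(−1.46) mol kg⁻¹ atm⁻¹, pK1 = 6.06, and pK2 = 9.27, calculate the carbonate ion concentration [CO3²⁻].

[CO3²⁻] = 0.311 mmol/kg

[CO2*] = KH · pCO2 = 10^(−1.46) × 8370×10^-6 = 2.902×10^-4 mol/kg
α₀ = 1/(1 + K1/[H⁺] + K1K2/[H⁺]²) = 1/(1 + 10^+1.62 + 10^+0.03) = 0.02285
DIC = [CO2*]/α₀ = 2.902×10^-4 / 0.02285 = 12.70 mmol/kg
[CO3²⁻] = α₂·DIC; α₂ = 0.02449, so [CO3²⁻] = 0.02449 × 12.70 = 0.311 mmol/kg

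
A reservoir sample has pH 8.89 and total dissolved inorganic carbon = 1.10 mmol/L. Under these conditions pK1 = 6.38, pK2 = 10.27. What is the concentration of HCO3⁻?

[HCO3⁻] = 1.05 mmol/L

α₁ = 1 / (1 + [H⁺]/K1 + K2/[H⁺]) = 1 / (1 + 10^-2.51 + 10^-1.38)
   = 1 / (1 + 0.0030903 + 0.041687) = 1/1.0448 = 0.9571
[HCO3⁻] = α₁ × DIC = 0.9571 × 1.10 = 1.05 mmol/L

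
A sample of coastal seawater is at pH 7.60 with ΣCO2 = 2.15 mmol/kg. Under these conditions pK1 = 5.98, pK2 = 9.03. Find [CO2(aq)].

α₀ = 1 / (1 + K1/[H⁺] + K1K2/[H⁺]²) = 1 / (1 + 10^+1.62 + 10^+0.19)
   = 1 / (1 + 41.687 + 1.5488) = 1/44.236 = 0.02261
[CO2*] = α₀ × DIC = 0.02261 × 2.15 = 0.0486 mmol/kg

[CO2*] = 0.0486 mmol/kg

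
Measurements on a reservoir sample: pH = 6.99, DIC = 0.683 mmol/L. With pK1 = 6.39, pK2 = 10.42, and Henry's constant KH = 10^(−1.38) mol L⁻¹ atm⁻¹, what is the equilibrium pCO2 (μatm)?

α₀ = 1 / (1 + K1/[H⁺] + K1K2/[H⁺]²) = 1 / (1 + 10^+0.60 + 10^-2.83)
   = 1 / (1 + 3.9811 + 0.0014791) = 1/4.9826 = 0.2007
[CO2*] = α₀ × DIC = 0.2007 × 0.683 = 0.1371 mmol/L
pCO2 = [CO2*]/KH = 1.371×10^-4 / 4.169×10^-2 = 3290 μatm

pCO2 = 3290 μatm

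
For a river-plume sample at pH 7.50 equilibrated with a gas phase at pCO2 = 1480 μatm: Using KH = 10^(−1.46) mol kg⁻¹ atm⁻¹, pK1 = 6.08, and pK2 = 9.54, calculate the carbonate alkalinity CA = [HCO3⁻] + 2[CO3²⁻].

CA = 1.37 mmol/kg

[CO2*] = KH · pCO2 = 10^(−1.46) × 1480×10^-6 = 5.132×10^-5 mol/kg
α₀ = 1/(1 + K1/[H⁺] + K1K2/[H⁺]²) = 1/(1 + 10^+1.42 + 10^-0.62) = 0.03631
DIC = [CO2*]/α₀ = 5.132×10^-5 / 0.03631 = 1.413 mmol/kg
CA = (α₁ + 2α₂)·DIC = (0.9550 + 2×0.008710) × 1.413 = 1.37 mmol/kg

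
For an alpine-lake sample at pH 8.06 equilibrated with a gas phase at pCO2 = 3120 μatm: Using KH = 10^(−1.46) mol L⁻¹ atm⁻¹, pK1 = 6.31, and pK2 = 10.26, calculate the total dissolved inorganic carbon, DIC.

DIC = 6.23 mmol/L

[CO2*] = KH · pCO2 = 10^(−1.46) × 3120×10^-6 = 1.082×10^-4 mol/L
α₀ = 1/(1 + K1/[H⁺] + K1K2/[H⁺]²) = 1/(1 + 10^+1.75 + 10^-0.45) = 0.01736
DIC = [CO2*]/α₀ = 1.082×10^-4 / 0.01736 = 6.23 mmol/L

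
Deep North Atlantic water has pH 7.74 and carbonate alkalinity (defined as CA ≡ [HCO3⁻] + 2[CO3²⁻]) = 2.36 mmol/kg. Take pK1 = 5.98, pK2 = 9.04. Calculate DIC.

DIC = 2.29 mmol/kg

CA = [HCO3⁻] + 2[CO3²⁻] = (α₁ + 2α₂)·DIC
At pH 7.74: [H⁺]/K1 = 10^-1.76 = 0.017378, K2/[H⁺] = 10^-1.30 = 0.050119
α₁ = 1/(1 + 0.017378 + 0.050119) = 1/1.0675 = 0.9368; α₂ = α₁·K2/[H⁺] = 0.04695
α₁ + 2α₂ = 1.0307
DIC = CA / (α₁ + 2α₂) = 2.36 / 1.0307 = 2.29 mmol/kg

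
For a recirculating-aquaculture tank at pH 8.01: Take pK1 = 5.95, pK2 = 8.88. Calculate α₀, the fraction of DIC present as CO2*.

α₀ = 0.00762

α₀ = 1 / (1 + K1/[H⁺] + K1K2/[H⁺]²) = 1 / (1 + 10^+2.06 + 10^+1.19)
   = 1 / (1 + 114.82 + 15.488) = 1/131.30 = 0.007616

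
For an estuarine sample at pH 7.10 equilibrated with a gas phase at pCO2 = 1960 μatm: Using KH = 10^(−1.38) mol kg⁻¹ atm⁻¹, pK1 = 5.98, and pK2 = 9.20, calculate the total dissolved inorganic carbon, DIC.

[CO2*] = KH · pCO2 = 10^(−1.38) × 1960×10^-6 = 8.171×10^-5 mol/kg
α₀ = 1/(1 + K1/[H⁺] + K1K2/[H⁺]²) = 1/(1 + 10^+1.12 + 10^-0.98) = 0.06999
DIC = [CO2*]/α₀ = 8.171×10^-5 / 0.06999 = 1.17 mmol/kg

DIC = 1.17 mmol/kg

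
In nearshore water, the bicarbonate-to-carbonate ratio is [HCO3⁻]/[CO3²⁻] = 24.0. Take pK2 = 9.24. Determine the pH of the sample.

pH = 7.86

From K2 = [H⁺][CO3²⁻]/[HCO3⁻]:  pH = pK2 − log₁₀([HCO3⁻]/[CO3²⁻])
log₁₀(24.0) = +1.380
pH = 9.24 − (+1.380) = 7.86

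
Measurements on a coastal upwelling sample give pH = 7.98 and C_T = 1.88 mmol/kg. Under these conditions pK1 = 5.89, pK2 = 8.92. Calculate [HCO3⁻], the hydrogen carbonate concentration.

[HCO3⁻] = 1.67 mmol/kg

α₁ = 1 / (1 + [H⁺]/K1 + K2/[H⁺]) = 1 / (1 + 10^-2.09 + 10^-0.94)
   = 1 / (1 + 0.0081283 + 0.11482) = 1/1.1229 = 0.8905
[HCO3⁻] = α₁ × DIC = 0.8905 × 1.88 = 1.67 mmol/kg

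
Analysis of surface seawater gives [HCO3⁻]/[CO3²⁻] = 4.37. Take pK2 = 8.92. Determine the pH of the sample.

From K2 = [H⁺][CO3²⁻]/[HCO3⁻]:  pH = pK2 − log₁₀([HCO3⁻]/[CO3²⁻])
log₁₀(4.37) = +0.640
pH = 8.92 − (+0.640) = 8.28

pH = 8.28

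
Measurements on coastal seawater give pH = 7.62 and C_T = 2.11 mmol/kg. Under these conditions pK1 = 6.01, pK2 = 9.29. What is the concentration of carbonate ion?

α₂ = 1 / (1 + [H⁺]/K2 + [H⁺]²/(K1K2)) = 1 / (1 + 10^+1.67 + 10^+0.06)
   = 1 / (1 + 46.774 + 1.1482) = 1/48.922 = 0.02044
[CO3²⁻] = α₂ × DIC = 0.02044 × 2.11 = 0.0431 mmol/kg

[CO3²⁻] = 0.0431 mmol/kg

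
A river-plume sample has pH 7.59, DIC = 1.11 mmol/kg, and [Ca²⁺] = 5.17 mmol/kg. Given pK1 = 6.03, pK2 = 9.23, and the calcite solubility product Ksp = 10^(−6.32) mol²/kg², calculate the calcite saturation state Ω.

α₂ = 1 / (1 + [H⁺]/K2 + [H⁺]²/(K1K2)) = 1 / (1 + 10^+1.64 + 10^+0.08)
   = 1 / (1 + 43.652 + 1.2023) = 1/45.854 = 0.02181
[CO3²⁻] = α₂ × DIC = 0.02181 × 1.11 = 0.02421 mmol/kg
Ksp = 10^(−6.32) = 4.786×10^-7
Ω = [Ca²⁺][CO3²⁻]/Ksp = (5.17×10^-3)(2.421×10^-5) / 4.786×10^-7 = 0.261

Ω = 0.261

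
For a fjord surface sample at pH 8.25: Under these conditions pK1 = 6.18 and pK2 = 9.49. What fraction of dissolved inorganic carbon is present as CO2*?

α₀ = 0.00798

α₀ = 1 / (1 + K1/[H⁺] + K1K2/[H⁺]²) = 1 / (1 + 10^+2.07 + 10^+0.83)
   = 1 / (1 + 117.49 + 6.7608) = 1/125.25 = 0.007984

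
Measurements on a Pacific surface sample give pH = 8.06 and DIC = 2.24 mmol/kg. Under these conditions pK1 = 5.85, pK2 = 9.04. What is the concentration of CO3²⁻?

α₂ = 1 / (1 + [H⁺]/K2 + [H⁺]²/(K1K2)) = 1 / (1 + 10^+0.98 + 10^-1.23)
   = 1 / (1 + 9.5499 + 0.058884) = 1/10.609 = 0.09426
[CO3²⁻] = α₂ × DIC = 0.09426 × 2.24 = 0.211 mmol/kg

[CO3²⁻] = 0.211 mmol/kg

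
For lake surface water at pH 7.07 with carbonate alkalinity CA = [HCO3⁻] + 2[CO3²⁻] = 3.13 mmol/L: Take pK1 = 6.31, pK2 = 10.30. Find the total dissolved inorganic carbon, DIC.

CA = [HCO3⁻] + 2[CO3²⁻] = (α₁ + 2α₂)·DIC
At pH 7.07: [H⁺]/K1 = 10^-0.76 = 0.17378, K2/[H⁺] = 10^-3.23 = 0.00058884
α₁ = 1/(1 + 0.17378 + 0.00058884) = 1/1.1744 = 0.8515; α₂ = α₁·K2/[H⁺] = 0.0005014
α₁ + 2α₂ = 0.8525
DIC = CA / (α₁ + 2α₂) = 3.13 / 0.8525 = 3.67 mmol/L

DIC = 3.67 mmol/L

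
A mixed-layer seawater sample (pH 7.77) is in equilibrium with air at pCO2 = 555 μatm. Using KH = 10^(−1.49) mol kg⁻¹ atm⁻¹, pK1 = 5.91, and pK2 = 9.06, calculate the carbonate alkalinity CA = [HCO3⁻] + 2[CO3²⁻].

[CO2*] = KH · pCO2 = 10^(−1.49) × 555×10^-6 = 1.796×10^-5 mol/kg
α₀ = 1/(1 + K1/[H⁺] + K1K2/[H⁺]²) = 1/(1 + 10^+1.86 + 10^+0.57) = 0.01296
DIC = [CO2*]/α₀ = 1.796×10^-5 / 0.01296 = 1.386 mmol/kg
CA = (α₁ + 2α₂)·DIC = (0.9389 + 2×0.04815) × 1.386 = 1.43 mmol/kg

CA = 1.43 mmol/kg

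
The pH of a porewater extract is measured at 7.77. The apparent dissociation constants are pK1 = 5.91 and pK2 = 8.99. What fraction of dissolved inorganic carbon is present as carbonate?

α₂ = 0.0561

α₂ = 1 / (1 + [H⁺]/K2 + [H⁺]²/(K1K2)) = 1 / (1 + 10^+1.22 + 10^-0.64)
   = 1 / (1 + 16.596 + 0.22909) = 1/17.825 = 0.05610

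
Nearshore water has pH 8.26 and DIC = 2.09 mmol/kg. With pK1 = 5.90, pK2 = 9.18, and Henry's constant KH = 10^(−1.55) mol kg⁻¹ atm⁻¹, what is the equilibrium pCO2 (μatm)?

pCO2 = 288 μatm

α₀ = 1 / (1 + K1/[H⁺] + K1K2/[H⁺]²) = 1 / (1 + 10^+2.36 + 10^+1.44)
   = 1 / (1 + 229.09 + 27.542) = 1/257.63 = 0.003882
[CO2*] = α₀ × DIC = 0.003882 × 2.09 = 0.008112 mmol/kg = 8.112 μmol/kg
pCO2 = [CO2*]/KH = 8.112×10^-6 / 2.818×10^-2 = 288 μatm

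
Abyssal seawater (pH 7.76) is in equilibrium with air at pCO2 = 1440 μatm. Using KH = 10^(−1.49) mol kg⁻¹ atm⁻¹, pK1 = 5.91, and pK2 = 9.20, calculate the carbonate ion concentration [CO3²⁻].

[CO3²⁻] = 0.120 mmol/kg

[CO2*] = KH · pCO2 = 10^(−1.49) × 1440×10^-6 = 4.660×10^-5 mol/kg
α₀ = 1/(1 + K1/[H⁺] + K1K2/[H⁺]²) = 1/(1 + 10^+1.85 + 10^+0.41) = 0.01345
DIC = [CO2*]/α₀ = 4.660×10^-5 / 0.01345 = 3.465 mmol/kg
[CO3²⁻] = α₂·DIC; α₂ = 0.03456, so [CO3²⁻] = 0.03456 × 3.465 = 0.120 mmol/kg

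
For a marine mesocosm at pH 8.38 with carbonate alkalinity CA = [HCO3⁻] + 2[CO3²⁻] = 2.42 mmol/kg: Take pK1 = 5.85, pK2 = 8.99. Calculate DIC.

CA = [HCO3⁻] + 2[CO3²⁻] = (α₁ + 2α₂)·DIC
At pH 8.38: [H⁺]/K1 = 10^-2.53 = 0.0029512, K2/[H⁺] = 10^-0.61 = 0.24547
α₁ = 1/(1 + 0.0029512 + 0.24547) = 1/1.2484 = 0.8010; α₂ = α₁·K2/[H⁺] = 0.1966
α₁ + 2α₂ = 1.1943
DIC = CA / (α₁ + 2α₂) = 2.42 / 1.1943 = 2.03 mmol/kg

DIC = 2.03 mmol/kg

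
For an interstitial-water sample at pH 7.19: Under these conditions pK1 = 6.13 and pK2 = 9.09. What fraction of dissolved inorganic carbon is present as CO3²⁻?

α₂ = 1 / (1 + [H⁺]/K2 + [H⁺]²/(K1K2)) = 1 / (1 + 10^+1.90 + 10^+0.84)
   = 1 / (1 + 79.433 + 6.9183) = 1/87.351 = 0.01145

α₂ = 0.0114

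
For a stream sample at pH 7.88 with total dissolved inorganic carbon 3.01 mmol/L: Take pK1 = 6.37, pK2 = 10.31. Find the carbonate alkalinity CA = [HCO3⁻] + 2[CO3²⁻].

CA = 2.93 mmol/L

CA = [HCO3⁻] + 2[CO3²⁻] = (α₁ + 2α₂)·DIC
At pH 7.88: [H⁺]/K1 = 10^-1.51 = 0.030903, K2/[H⁺] = 10^-2.43 = 0.0037154
α₁ = 1/(1 + 0.030903 + 0.0037154) = 1/1.0346 = 0.9665; α₂ = α₁·K2/[H⁺] = 0.003591
α₁ + 2α₂ = 0.9737
CA = 0.9737 × 3.01 = 2.93 mmol/L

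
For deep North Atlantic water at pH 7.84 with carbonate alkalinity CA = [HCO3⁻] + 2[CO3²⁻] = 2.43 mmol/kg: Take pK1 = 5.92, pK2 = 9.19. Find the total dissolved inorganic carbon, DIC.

DIC = 2.36 mmol/kg

CA = [HCO3⁻] + 2[CO3²⁻] = (α₁ + 2α₂)·DIC
At pH 7.84: [H⁺]/K1 = 10^-1.92 = 0.012023, K2/[H⁺] = 10^-1.35 = 0.044668
α₁ = 1/(1 + 0.012023 + 0.044668) = 1/1.0567 = 0.9464; α₂ = α₁·K2/[H⁺] = 0.04227
α₁ + 2α₂ = 1.0309
DIC = CA / (α₁ + 2α₂) = 2.43 / 1.0309 = 2.36 mmol/kg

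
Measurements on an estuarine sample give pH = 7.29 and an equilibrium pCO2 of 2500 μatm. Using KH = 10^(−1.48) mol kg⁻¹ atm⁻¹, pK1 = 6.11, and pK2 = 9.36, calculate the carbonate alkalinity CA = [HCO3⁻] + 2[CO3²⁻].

[CO2*] = KH · pCO2 = 10^(−1.48) × 2500×10^-6 = 8.278×10^-5 mol/kg
α₀ = 1/(1 + K1/[H⁺] + K1K2/[H⁺]²) = 1/(1 + 10^+1.18 + 10^-0.89) = 0.06148
DIC = [CO2*]/α₀ = 8.278×10^-5 / 0.06148 = 1.346 mmol/kg
CA = (α₁ + 2α₂)·DIC = (0.9306 + 2×0.007921) × 1.346 = 1.27 mmol/kg

CA = 1.27 mmol/kg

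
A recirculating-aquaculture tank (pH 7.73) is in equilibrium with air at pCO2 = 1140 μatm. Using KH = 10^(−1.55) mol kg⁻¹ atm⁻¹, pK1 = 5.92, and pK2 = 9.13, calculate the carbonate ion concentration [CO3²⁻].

[CO3²⁻] = 0.0826 mmol/kg

[CO2*] = KH · pCO2 = 10^(−1.55) × 1140×10^-6 = 3.213×10^-5 mol/kg
α₀ = 1/(1 + K1/[H⁺] + K1K2/[H⁺]²) = 1/(1 + 10^+1.81 + 10^+0.41) = 0.01468
DIC = [CO2*]/α₀ = 3.213×10^-5 / 0.01468 = 2.189 mmol/kg
[CO3²⁻] = α₂·DIC; α₂ = 0.03772, so [CO3²⁻] = 0.03772 × 2.189 = 0.0826 mmol/kg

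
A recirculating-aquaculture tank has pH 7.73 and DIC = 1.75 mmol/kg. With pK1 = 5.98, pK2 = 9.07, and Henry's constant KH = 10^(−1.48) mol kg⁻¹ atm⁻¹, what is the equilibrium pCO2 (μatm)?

pCO2 = 884 μatm

α₀ = 1 / (1 + K1/[H⁺] + K1K2/[H⁺]²) = 1 / (1 + 10^+1.75 + 10^+0.41)
   = 1 / (1 + 56.234 + 2.5704) = 1/59.805 = 0.01672
[CO2*] = α₀ × DIC = 0.01672 × 1.75 = 0.02926 mmol/kg
pCO2 = [CO2*]/KH = 2.926×10^-5 / 3.311×10^-2 = 884 μatm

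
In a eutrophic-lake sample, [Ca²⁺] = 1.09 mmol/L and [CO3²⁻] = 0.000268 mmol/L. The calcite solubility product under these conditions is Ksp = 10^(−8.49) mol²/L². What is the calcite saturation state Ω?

Ω = 0.0903

Ksp = 10^(−8.49) = 3.236×10^-9
Ω = [Ca²⁺][CO3²⁻]/Ksp = (1.09×10^-3)(0.000268×10^-3) / 3.236×10^-9 = 0.0903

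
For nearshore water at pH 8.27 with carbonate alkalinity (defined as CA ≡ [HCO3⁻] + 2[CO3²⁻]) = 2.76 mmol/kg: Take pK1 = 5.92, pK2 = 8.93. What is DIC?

CA = [HCO3⁻] + 2[CO3²⁻] = (α₁ + 2α₂)·DIC
At pH 8.27: [H⁺]/K1 = 10^-2.35 = 0.0044668, K2/[H⁺] = 10^-0.66 = 0.21878
α₁ = 1/(1 + 0.0044668 + 0.21878) = 1/1.2232 = 0.8175; α₂ = α₁·K2/[H⁺] = 0.1788
α₁ + 2α₂ = 1.1752
DIC = CA / (α₁ + 2α₂) = 2.76 / 1.1752 = 2.35 mmol/kg

DIC = 2.35 mmol/kg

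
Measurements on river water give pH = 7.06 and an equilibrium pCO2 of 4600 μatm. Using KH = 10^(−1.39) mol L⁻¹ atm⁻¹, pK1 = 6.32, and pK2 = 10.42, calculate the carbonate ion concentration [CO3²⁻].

[CO3²⁻] = 0.450 μmol/L

[CO2*] = KH · pCO2 = 10^(−1.39) × 4600×10^-6 = 1.874×10^-4 mol/L
α₀ = 1/(1 + K1/[H⁺] + K1K2/[H⁺]²) = 1/(1 + 10^+0.74 + 10^-2.62) = 0.1539
DIC = [CO2*]/α₀ = 1.874×10^-4 / 0.1539 = 1.218 mmol/L
[CO3²⁻] = α₂·DIC; α₂ = 0.0003692, so [CO3²⁻] = 0.0003692 × 1.218 = 0.000450 mmol/L = 0.450 μmol/L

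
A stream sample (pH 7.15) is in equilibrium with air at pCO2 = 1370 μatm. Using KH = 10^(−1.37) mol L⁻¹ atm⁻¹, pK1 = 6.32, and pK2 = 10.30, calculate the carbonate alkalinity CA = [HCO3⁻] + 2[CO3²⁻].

[CO2*] = KH · pCO2 = 10^(−1.37) × 1370×10^-6 = 5.844×10^-5 mol/L
α₀ = 1/(1 + K1/[H⁺] + K1K2/[H⁺]²) = 1/(1 + 10^+0.83 + 10^-2.32) = 0.1288
DIC = [CO2*]/α₀ = 5.844×10^-5 / 0.1288 = 0.4538 mmol/L
CA = (α₁ + 2α₂)·DIC = (0.8706 + 2×0.0006163) × 0.4538 = 0.396 mmol/L

CA = 0.396 mmol/L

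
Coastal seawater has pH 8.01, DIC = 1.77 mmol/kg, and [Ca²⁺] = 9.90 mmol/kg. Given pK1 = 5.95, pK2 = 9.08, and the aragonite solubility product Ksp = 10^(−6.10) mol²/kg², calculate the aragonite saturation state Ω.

α₂ = 1 / (1 + [H⁺]/K2 + [H⁺]²/(K1K2)) = 1 / (1 + 10^+1.07 + 10^-0.99)
   = 1 / (1 + 11.749 + 0.10233) = 1/12.851 = 0.07781
[CO3²⁻] = α₂ × DIC = 0.07781 × 1.77 = 0.1377 mmol/kg
Ksp = 10^(−6.10) = 7.943×10^-7
Ω = [Ca²⁺][CO3²⁻]/Ksp = (9.90×10^-3)(1.377×10^-4) / 7.943×10^-7 = 1.72

Ω = 1.72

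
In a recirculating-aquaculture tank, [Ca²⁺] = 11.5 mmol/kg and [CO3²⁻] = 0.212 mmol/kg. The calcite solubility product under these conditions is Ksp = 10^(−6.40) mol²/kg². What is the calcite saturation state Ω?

Ksp = 10^(−6.40) = 3.981×10^-7
Ω = [Ca²⁺][CO3²⁻]/Ksp = (11.5×10^-3)(0.212×10^-3) / 3.981×10^-7 = 6.12

Ω = 6.12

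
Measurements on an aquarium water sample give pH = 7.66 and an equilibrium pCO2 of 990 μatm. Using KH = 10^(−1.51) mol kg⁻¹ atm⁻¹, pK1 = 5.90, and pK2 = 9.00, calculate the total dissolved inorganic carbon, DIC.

DIC = 1.87 mmol/kg

[CO2*] = KH · pCO2 = 10^(−1.51) × 990×10^-6 = 3.059×10^-5 mol/kg
α₀ = 1/(1 + K1/[H⁺] + K1K2/[H⁺]²) = 1/(1 + 10^+1.76 + 10^+0.42) = 0.01635
DIC = [CO2*]/α₀ = 3.059×10^-5 / 0.01635 = 1.87 mmol/kg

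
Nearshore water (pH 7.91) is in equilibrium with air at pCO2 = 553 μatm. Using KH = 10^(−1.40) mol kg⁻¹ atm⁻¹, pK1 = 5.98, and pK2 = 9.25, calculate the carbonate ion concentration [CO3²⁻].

[CO3²⁻] = 0.0856 mmol/kg

[CO2*] = KH · pCO2 = 10^(−1.40) × 553×10^-6 = 2.202×10^-5 mol/kg
α₀ = 1/(1 + K1/[H⁺] + K1K2/[H⁺]²) = 1/(1 + 10^+1.93 + 10^+0.59) = 0.01111
DIC = [CO2*]/α₀ = 2.202×10^-5 / 0.01111 = 1.981 mmol/kg
[CO3²⁻] = α₂·DIC; α₂ = 0.04323, so [CO3²⁻] = 0.04323 × 1.981 = 0.0856 mmol/kg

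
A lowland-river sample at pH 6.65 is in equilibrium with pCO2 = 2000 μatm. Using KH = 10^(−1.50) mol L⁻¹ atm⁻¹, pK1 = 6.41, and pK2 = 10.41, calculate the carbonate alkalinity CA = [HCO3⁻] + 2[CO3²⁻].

[CO2*] = KH · pCO2 = 10^(−1.50) × 2000×10^-6 = 6.325×10^-5 mol/L
α₀ = 1/(1 + K1/[H⁺] + K1K2/[H⁺]²) = 1/(1 + 10^+0.24 + 10^-3.52) = 0.3652
DIC = [CO2*]/α₀ = 6.325×10^-5 / 0.3652 = 0.1732 mmol/L
CA = (α₁ + 2α₂)·DIC = (0.6347 + 2×0.0001103) × 0.1732 = 0.110 mmol/L

CA = 0.110 mmol/L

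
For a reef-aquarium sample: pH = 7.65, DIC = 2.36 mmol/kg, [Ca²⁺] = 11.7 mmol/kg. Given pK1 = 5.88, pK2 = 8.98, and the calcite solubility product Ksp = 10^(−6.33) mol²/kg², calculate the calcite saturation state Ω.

α₂ = 1 / (1 + [H⁺]/K2 + [H⁺]²/(K1K2)) = 1 / (1 + 10^+1.33 + 10^-0.44)
   = 1 / (1 + 21.380 + 0.36308) = 1/22.743 = 0.04397
[CO3²⁻] = α₂ × DIC = 0.04397 × 2.36 = 0.1038 mmol/kg
Ksp = 10^(−6.33) = 4.677×10^-7
Ω = [Ca²⁺][CO3²⁻]/Ksp = (11.7×10^-3)(1.038×10^-4) / 4.677×10^-7 = 2.60

Ω = 2.60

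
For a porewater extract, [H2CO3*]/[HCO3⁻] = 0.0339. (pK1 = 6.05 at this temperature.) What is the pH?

From K1 = [H⁺][HCO3⁻]/[H2CO3*]:  pH = pK1 − log₁₀([H2CO3*]/[HCO3⁻])
log₁₀(0.0339) = -1.470
pH = 6.05 − (-1.470) = 7.52

pH = 7.52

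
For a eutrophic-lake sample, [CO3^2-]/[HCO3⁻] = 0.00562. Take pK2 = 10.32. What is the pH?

pH = 8.07

From K2 = [H⁺][CO3^2-]/[HCO3⁻]:  pH = pK2 + log₁₀([CO3^2-]/[HCO3⁻])
log₁₀(0.00562) = -2.250
pH = 10.32 + (-2.250) = 8.07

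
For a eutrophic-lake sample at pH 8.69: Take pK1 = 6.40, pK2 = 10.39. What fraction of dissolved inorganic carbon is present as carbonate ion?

α₂ = 1 / (1 + [H⁺]/K2 + [H⁺]²/(K1K2)) = 1 / (1 + 10^+1.70 + 10^-0.59)
   = 1 / (1 + 50.119 + 0.25704) = 1/51.376 = 0.01946

α₂ = 0.0195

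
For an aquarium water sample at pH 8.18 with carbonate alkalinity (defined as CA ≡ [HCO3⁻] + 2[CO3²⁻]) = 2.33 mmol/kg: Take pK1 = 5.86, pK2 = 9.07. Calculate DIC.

DIC = 2.10 mmol/kg

CA = [HCO3⁻] + 2[CO3²⁻] = (α₁ + 2α₂)·DIC
At pH 8.18: [H⁺]/K1 = 10^-2.32 = 0.0047863, K2/[H⁺] = 10^-0.89 = 0.12882
α₁ = 1/(1 + 0.0047863 + 0.12882) = 1/1.1336 = 0.8821; α₂ = α₁·K2/[H⁺] = 0.1136
α₁ + 2α₂ = 1.1094
DIC = CA / (α₁ + 2α₂) = 2.33 / 1.1094 = 2.10 mmol/kg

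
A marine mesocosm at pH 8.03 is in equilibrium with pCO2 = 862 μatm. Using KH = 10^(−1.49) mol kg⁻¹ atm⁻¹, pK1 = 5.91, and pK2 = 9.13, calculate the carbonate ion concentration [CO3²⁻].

[CO3²⁻] = 0.292 mmol/kg

[CO2*] = KH · pCO2 = 10^(−1.49) × 862×10^-6 = 2.789×10^-5 mol/kg
α₀ = 1/(1 + K1/[H⁺] + K1K2/[H⁺]²) = 1/(1 + 10^+2.12 + 10^+1.02) = 0.006979
DIC = [CO2*]/α₀ = 2.789×10^-5 / 0.006979 = 3.997 mmol/kg
[CO3²⁻] = α₂·DIC; α₂ = 0.07307, so [CO3²⁻] = 0.07307 × 3.997 = 0.292 mmol/kg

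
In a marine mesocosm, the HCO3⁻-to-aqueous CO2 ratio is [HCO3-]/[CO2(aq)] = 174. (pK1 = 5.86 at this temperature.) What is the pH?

From K1 = [H⁺][HCO3-]/[CO2(aq)]:  pH = pK1 + log₁₀([HCO3-]/[CO2(aq)])
log₁₀(174) = +2.241
pH = 5.86 + (+2.241) = 8.10

pH = 8.10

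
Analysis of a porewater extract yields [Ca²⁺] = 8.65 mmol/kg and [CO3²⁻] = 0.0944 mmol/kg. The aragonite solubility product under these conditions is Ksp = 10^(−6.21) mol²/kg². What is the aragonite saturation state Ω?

Ω = 1.32

Ksp = 10^(−6.21) = 6.166×10^-7
Ω = [Ca²⁺][CO3²⁻]/Ksp = (8.65×10^-3)(0.0944×10^-3) / 6.166×10^-7 = 1.32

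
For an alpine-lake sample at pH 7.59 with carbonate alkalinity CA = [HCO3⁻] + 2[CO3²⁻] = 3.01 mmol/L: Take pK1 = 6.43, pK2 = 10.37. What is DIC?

CA = [HCO3⁻] + 2[CO3²⁻] = (α₁ + 2α₂)·DIC
At pH 7.59: [H⁺]/K1 = 10^-1.16 = 0.069183, K2/[H⁺] = 10^-2.78 = 0.0016596
α₁ = 1/(1 + 0.069183 + 0.0016596) = 1/1.0708 = 0.9338; α₂ = α₁·K2/[H⁺] = 0.001550
α₁ + 2α₂ = 0.9369
DIC = CA / (α₁ + 2α₂) = 3.01 / 0.9369 = 3.21 mmol/L

DIC = 3.21 mmol/L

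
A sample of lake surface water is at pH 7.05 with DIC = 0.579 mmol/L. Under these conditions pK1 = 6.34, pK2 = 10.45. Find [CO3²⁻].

[CO3²⁻] = 0.193 μmol/L

α₂ = 1 / (1 + [H⁺]/K2 + [H⁺]²/(K1K2)) = 1 / (1 + 10^+3.40 + 10^+2.69)
   = 1 / (1 + 2511.9 + 489.78) = 1/3002.7 = 0.0003330
[CO3²⁻] = α₂ × DIC = 0.0003330 × 0.579 = 0.000193 mmol/L = 0.193 μmol/L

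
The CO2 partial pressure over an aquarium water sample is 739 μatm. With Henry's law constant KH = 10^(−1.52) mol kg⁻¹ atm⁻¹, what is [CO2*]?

KH = 10^(−1.52) = 3.020×10^-2 mol kg⁻¹ atm⁻¹
[CO2*] = KH · pCO2 = 3.020×10^-2 × 739×10^-6 atm = 2.23×10^-5 mol/kg

[CO2*] = 22.3 μmol/kg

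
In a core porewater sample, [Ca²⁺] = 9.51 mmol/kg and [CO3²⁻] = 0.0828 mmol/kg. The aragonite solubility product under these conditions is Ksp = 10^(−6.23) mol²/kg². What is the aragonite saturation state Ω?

Ω = 1.34

Ksp = 10^(−6.23) = 5.888×10^-7
Ω = [Ca²⁺][CO3²⁻]/Ksp = (9.51×10^-3)(0.0828×10^-3) / 5.888×10^-7 = 1.34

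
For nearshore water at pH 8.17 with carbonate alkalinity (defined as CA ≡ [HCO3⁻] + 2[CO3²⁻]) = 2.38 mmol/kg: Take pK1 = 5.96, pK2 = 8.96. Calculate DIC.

CA = [HCO3⁻] + 2[CO3²⁻] = (α₁ + 2α₂)·DIC
At pH 8.17: [H⁺]/K1 = 10^-2.21 = 0.0061660, K2/[H⁺] = 10^-0.79 = 0.16218
α₁ = 1/(1 + 0.0061660 + 0.16218) = 1/1.1683 = 0.8559; α₂ = α₁·K2/[H⁺] = 0.1388
α₁ + 2α₂ = 1.1335
DIC = CA / (α₁ + 2α₂) = 2.38 / 1.1335 = 2.10 mmol/kg

DIC = 2.10 mmol/kg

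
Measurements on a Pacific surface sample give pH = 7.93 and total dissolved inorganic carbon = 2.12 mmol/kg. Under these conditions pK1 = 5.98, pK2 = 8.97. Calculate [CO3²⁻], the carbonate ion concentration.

α₂ = 1 / (1 + [H⁺]/K2 + [H⁺]²/(K1K2)) = 1 / (1 + 10^+1.04 + 10^-0.91)
   = 1 / (1 + 10.965 + 0.12303) = 1/12.088 = 0.08273
[CO3²⁻] = α₂ × DIC = 0.08273 × 2.12 = 0.175 mmol/kg

[CO3²⁻] = 0.175 mmol/kg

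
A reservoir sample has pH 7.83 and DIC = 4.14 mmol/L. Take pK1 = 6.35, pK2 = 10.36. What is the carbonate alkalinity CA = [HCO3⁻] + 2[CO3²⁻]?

CA = [HCO3⁻] + 2[CO3²⁻] = (α₁ + 2α₂)·DIC
At pH 7.83: [H⁺]/K1 = 10^-1.48 = 0.033113, K2/[H⁺] = 10^-2.53 = 0.0029512
α₁ = 1/(1 + 0.033113 + 0.0029512) = 1/1.0361 = 0.9652; α₂ = α₁·K2/[H⁺] = 0.002848
α₁ + 2α₂ = 0.9709
CA = 0.9709 × 4.14 = 4.02 mmol/L

CA = 4.02 mmol/L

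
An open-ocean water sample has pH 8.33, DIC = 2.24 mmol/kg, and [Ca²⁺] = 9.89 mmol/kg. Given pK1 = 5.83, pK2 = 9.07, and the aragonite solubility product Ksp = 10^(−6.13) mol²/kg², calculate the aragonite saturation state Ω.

Ω = 4.59

α₂ = 1 / (1 + [H⁺]/K2 + [H⁺]²/(K1K2)) = 1 / (1 + 10^+0.74 + 10^-1.76)
   = 1 / (1 + 5.4954 + 0.017378) = 1/6.5128 = 0.1535
[CO3²⁻] = α₂ × DIC = 0.1535 × 2.24 = 0.3439 mmol/kg
Ksp = 10^(−6.13) = 7.413×10^-7
Ω = [Ca²⁺][CO3²⁻]/Ksp = (9.89×10^-3)(3.439×10^-4) / 7.413×10^-7 = 4.59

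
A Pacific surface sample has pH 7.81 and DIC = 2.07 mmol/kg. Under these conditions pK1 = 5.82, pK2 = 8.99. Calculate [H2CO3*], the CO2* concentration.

[CO2*] = 19.7 μmol/kg

α₀ = 1 / (1 + K1/[H⁺] + K1K2/[H⁺]²) = 1 / (1 + 10^+1.99 + 10^+0.81)
   = 1 / (1 + 97.724 + 6.4565) = 1/105.18 = 0.009507
[CO2*] = α₀ × DIC = 0.009507 × 2.07 = 0.0197 mmol/kg = 19.7 μmol/kg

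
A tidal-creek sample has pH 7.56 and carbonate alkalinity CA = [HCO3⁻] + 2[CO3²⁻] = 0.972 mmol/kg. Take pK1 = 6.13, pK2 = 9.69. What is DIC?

CA = [HCO3⁻] + 2[CO3²⁻] = (α₁ + 2α₂)·DIC
At pH 7.56: [H⁺]/K1 = 10^-1.43 = 0.037154, K2/[H⁺] = 10^-2.13 = 0.0074131
α₁ = 1/(1 + 0.037154 + 0.0074131) = 1/1.0446 = 0.9573; α₂ = α₁·K2/[H⁺] = 0.007097
α₁ + 2α₂ = 0.9715
DIC = CA / (α₁ + 2α₂) = 0.972 / 0.9715 = 1.00 mmol/kg

DIC = 1.00 mmol/kg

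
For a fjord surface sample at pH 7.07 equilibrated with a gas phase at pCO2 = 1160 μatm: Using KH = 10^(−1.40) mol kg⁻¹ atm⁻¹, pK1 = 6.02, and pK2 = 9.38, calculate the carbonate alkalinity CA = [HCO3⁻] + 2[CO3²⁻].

CA = 0.523 mmol/kg

[CO2*] = KH · pCO2 = 10^(−1.40) × 1160×10^-6 = 4.618×10^-5 mol/kg
α₀ = 1/(1 + K1/[H⁺] + K1K2/[H⁺]²) = 1/(1 + 10^+1.05 + 10^-1.26) = 0.08147
DIC = [CO2*]/α₀ = 4.618×10^-5 / 0.08147 = 0.5669 mmol/kg
CA = (α₁ + 2α₂)·DIC = (0.9141 + 2×0.004477) × 0.5669 = 0.523 mmol/kg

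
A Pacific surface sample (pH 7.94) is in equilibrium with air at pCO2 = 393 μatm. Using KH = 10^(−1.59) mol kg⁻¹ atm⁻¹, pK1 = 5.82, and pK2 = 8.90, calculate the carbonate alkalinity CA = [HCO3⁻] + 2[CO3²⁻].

[CO2*] = KH · pCO2 = 10^(−1.59) × 393×10^-6 = 1.010×10^-5 mol/kg
α₀ = 1/(1 + K1/[H⁺] + K1K2/[H⁺]²) = 1/(1 + 10^+2.12 + 10^+1.16) = 0.006790
DIC = [CO2*]/α₀ = 1.010×10^-5 / 0.006790 = 1.488 mmol/kg
CA = (α₁ + 2α₂)·DIC = (0.8951 + 2×0.09814) × 1.488 = 1.62 mmol/kg

CA = 1.62 mmol/kg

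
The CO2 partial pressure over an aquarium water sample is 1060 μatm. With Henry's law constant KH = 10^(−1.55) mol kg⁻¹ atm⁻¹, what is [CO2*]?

[CO2*] = 29.9 μmol/kg

KH = 10^(−1.55) = 2.818×10^-2 mol kg⁻¹ atm⁻¹
[CO2*] = KH · pCO2 = 2.818×10^-2 × 1060×10^-6 atm = 2.99×10^-5 mol/kg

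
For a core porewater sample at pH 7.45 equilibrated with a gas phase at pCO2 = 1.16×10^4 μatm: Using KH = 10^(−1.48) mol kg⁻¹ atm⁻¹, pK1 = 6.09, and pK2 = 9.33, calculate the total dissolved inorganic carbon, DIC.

[CO2*] = KH · pCO2 = 10^(−1.48) × 1.16×10^4×10^-6 = 3.841×10^-4 mol/kg
α₀ = 1/(1 + K1/[H⁺] + K1K2/[H⁺]²) = 1/(1 + 10^+1.36 + 10^-0.52) = 0.04130
DIC = [CO2*]/α₀ = 3.841×10^-4 / 0.04130 = 9.30 mmol/kg

DIC = 9.30 mmol/kg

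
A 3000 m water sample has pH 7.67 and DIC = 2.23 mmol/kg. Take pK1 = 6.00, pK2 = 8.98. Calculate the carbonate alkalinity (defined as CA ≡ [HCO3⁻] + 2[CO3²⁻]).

CA = 2.29 mmol/kg

CA = [HCO3⁻] + 2[CO3²⁻] = (α₁ + 2α₂)·DIC
At pH 7.67: [H⁺]/K1 = 10^-1.67 = 0.021380, K2/[H⁺] = 10^-1.31 = 0.048978
α₁ = 1/(1 + 0.021380 + 0.048978) = 1/1.0704 = 0.9343; α₂ = α₁·K2/[H⁺] = 0.04576
α₁ + 2α₂ = 1.0258
CA = 1.0258 × 2.23 = 2.29 mmol/kg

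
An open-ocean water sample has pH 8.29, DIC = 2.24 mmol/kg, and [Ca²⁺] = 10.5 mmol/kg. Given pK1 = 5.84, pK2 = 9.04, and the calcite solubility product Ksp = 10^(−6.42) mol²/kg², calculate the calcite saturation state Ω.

α₂ = 1 / (1 + [H⁺]/K2 + [H⁺]²/(K1K2)) = 1 / (1 + 10^+0.75 + 10^-1.70)
   = 1 / (1 + 5.6234 + 0.019953) = 1/6.6434 = 0.1505
[CO3²⁻] = α₂ × DIC = 0.1505 × 2.24 = 0.3372 mmol/kg
Ksp = 10^(−6.42) = 3.802×10^-7
Ω = [Ca²⁺][CO3²⁻]/Ksp = (10.5×10^-3)(3.372×10^-4) / 3.802×10^-7 = 9.31

Ω = 9.31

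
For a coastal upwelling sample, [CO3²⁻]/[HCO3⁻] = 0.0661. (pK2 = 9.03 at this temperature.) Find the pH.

pH = 7.85

From K2 = [H⁺][CO3²⁻]/[HCO3⁻]:  pH = pK2 + log₁₀([CO3²⁻]/[HCO3⁻])
log₁₀(0.0661) = -1.180
pH = 9.03 + (-1.180) = 7.85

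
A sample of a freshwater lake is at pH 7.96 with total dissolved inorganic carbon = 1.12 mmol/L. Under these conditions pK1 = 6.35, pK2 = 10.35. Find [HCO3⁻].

[HCO3⁻] = 1.09 mmol/L

α₁ = 1 / (1 + [H⁺]/K1 + K2/[H⁺]) = 1 / (1 + 10^-1.61 + 10^-2.39)
   = 1 / (1 + 0.024547 + 0.0040738) = 1/1.0286 = 0.9722
[HCO3⁻] = α₁ × DIC = 0.9722 × 1.12 = 1.09 mmol/L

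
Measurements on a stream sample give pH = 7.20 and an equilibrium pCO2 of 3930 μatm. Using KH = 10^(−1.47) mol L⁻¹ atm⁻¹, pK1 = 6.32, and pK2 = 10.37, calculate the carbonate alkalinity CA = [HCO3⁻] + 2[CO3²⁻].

CA = 1.01 mmol/L

[CO2*] = KH · pCO2 = 10^(−1.47) × 3930×10^-6 = 1.332×10^-4 mol/L
α₀ = 1/(1 + K1/[H⁺] + K1K2/[H⁺]²) = 1/(1 + 10^+0.88 + 10^-2.29) = 0.1164
DIC = [CO2*]/α₀ = 1.332×10^-4 / 0.1164 = 1.144 mmol/L
CA = (α₁ + 2α₂)·DIC = (0.8830 + 2×0.0005970) × 1.144 = 1.01 mmol/L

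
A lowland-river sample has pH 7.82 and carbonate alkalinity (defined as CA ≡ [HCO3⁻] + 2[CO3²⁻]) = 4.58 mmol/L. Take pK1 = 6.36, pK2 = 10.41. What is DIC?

DIC = 4.73 mmol/L

CA = [HCO3⁻] + 2[CO3²⁻] = (α₁ + 2α₂)·DIC
At pH 7.82: [H⁺]/K1 = 10^-1.46 = 0.034674, K2/[H⁺] = 10^-2.59 = 0.0025704
α₁ = 1/(1 + 0.034674 + 0.0025704) = 1/1.0372 = 0.9641; α₂ = α₁·K2/[H⁺] = 0.002478
α₁ + 2α₂ = 0.9690
DIC = CA / (α₁ + 2α₂) = 4.58 / 0.9690 = 4.73 mmol/L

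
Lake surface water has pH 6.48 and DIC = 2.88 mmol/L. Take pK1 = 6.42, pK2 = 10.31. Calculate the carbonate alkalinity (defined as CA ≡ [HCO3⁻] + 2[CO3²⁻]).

CA = 1.54 mmol/L

CA = [HCO3⁻] + 2[CO3²⁻] = (α₁ + 2α₂)·DIC
At pH 6.48: [H⁺]/K1 = 10^-0.06 = 0.87096, K2/[H⁺] = 10^-3.83 = 0.00014791
α₁ = 1/(1 + 0.87096 + 0.00014791) = 1/1.8711 = 0.5344; α₂ = α₁·K2/[H⁺] = 7.905×10^-5
α₁ + 2α₂ = 0.5346
CA = 0.5346 × 2.88 = 1.54 mmol/L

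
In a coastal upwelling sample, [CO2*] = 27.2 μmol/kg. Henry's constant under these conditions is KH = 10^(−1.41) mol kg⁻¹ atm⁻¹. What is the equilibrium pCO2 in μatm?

pCO2 = 699 μatm

KH = 10^(−1.41) = 3.890×10^-2 mol kg⁻¹ atm⁻¹
pCO2 = [CO2*]/KH = 27.2×10^-6 / 3.890×10^-2 = 6.99×10^-4 atm = 699 μatm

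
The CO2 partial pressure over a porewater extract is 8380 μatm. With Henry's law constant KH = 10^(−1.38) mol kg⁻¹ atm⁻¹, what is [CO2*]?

KH = 10^(−1.38) = 4.169×10^-2 mol kg⁻¹ atm⁻¹
[CO2*] = KH · pCO2 = 4.169×10^-2 × 8380×10^-6 atm = 3.49×10^-4 mol/kg

[CO2*] = 349 μmol/kg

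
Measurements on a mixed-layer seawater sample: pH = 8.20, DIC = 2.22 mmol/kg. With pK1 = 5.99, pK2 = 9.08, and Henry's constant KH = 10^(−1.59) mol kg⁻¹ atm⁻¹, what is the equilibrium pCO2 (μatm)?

pCO2 = 468 μatm

α₀ = 1 / (1 + K1/[H⁺] + K1K2/[H⁺]²) = 1 / (1 + 10^+2.21 + 10^+1.33)
   = 1 / (1 + 162.18 + 21.380) = 1/184.56 = 0.005418
[CO2*] = α₀ × DIC = 0.005418 × 2.22 = 0.01203 mmol/kg = 12.03 μmol/kg
pCO2 = [CO2*]/KH = 1.203×10^-5 / 2.570×10^-2 = 468 μatm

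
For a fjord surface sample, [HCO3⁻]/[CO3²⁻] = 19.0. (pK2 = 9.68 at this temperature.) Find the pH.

pH = 8.40

From K2 = [H⁺][CO3²⁻]/[HCO3⁻]:  pH = pK2 − log₁₀([HCO3⁻]/[CO3²⁻])
log₁₀(19.0) = +1.279
pH = 9.68 − (+1.279) = 8.40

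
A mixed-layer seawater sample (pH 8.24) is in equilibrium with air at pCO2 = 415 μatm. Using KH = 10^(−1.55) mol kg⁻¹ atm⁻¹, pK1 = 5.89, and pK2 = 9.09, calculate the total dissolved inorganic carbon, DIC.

DIC = 3.00 mmol/kg

[CO2*] = KH · pCO2 = 10^(−1.55) × 415×10^-6 = 1.170×10^-5 mol/kg
α₀ = 1/(1 + K1/[H⁺] + K1K2/[H⁺]²) = 1/(1 + 10^+2.35 + 10^+1.50) = 0.003899
DIC = [CO2*]/α₀ = 1.170×10^-5 / 0.003899 = 3.00 mmol/kg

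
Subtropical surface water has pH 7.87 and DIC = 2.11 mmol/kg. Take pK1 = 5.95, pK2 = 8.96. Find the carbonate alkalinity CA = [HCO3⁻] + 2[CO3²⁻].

CA = 2.24 mmol/kg

CA = [HCO3⁻] + 2[CO3²⁻] = (α₁ + 2α₂)·DIC
At pH 7.87: [H⁺]/K1 = 10^-1.92 = 0.012023, K2/[H⁺] = 10^-1.09 = 0.081283
α₁ = 1/(1 + 0.012023 + 0.081283) = 1/1.0933 = 0.9147; α₂ = α₁·K2/[H⁺] = 0.07435
α₁ + 2α₂ = 1.0633
CA = 1.0633 × 2.11 = 2.24 mmol/kg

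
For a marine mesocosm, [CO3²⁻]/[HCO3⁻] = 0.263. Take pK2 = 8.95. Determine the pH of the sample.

From K2 = [H⁺][CO3²⁻]/[HCO3⁻]:  pH = pK2 + log₁₀([CO3²⁻]/[HCO3⁻])
log₁₀(0.263) = -0.580
pH = 8.95 + (-0.580) = 8.37

pH = 8.37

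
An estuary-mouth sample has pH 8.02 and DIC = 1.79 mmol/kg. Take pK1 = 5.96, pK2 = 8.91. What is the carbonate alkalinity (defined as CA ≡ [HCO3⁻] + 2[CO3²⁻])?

CA = 1.98 mmol/kg

CA = [HCO3⁻] + 2[CO3²⁻] = (α₁ + 2α₂)·DIC
At pH 8.02: [H⁺]/K1 = 10^-2.06 = 0.0087096, K2/[H⁺] = 10^-0.89 = 0.12882
α₁ = 1/(1 + 0.0087096 + 0.12882) = 1/1.1375 = 0.8791; α₂ = α₁·K2/[H⁺] = 0.1132
α₁ + 2α₂ = 1.1056
CA = 1.1056 × 1.79 = 1.98 mmol/kg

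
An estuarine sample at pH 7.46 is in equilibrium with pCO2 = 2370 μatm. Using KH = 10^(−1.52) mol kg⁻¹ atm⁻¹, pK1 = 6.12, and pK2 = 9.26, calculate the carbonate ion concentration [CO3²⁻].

[CO2*] = KH · pCO2 = 10^(−1.52) × 2370×10^-6 = 7.157×10^-5 mol/kg
α₀ = 1/(1 + K1/[H⁺] + K1K2/[H⁺]²) = 1/(1 + 10^+1.34 + 10^-0.46) = 0.04306
DIC = [CO2*]/α₀ = 7.157×10^-5 / 0.04306 = 1.662 mmol/kg
[CO3²⁻] = α₂·DIC; α₂ = 0.01493, so [CO3²⁻] = 0.01493 × 1.662 = 0.0248 mmol/kg

[CO3²⁻] = 0.0248 mmol/kg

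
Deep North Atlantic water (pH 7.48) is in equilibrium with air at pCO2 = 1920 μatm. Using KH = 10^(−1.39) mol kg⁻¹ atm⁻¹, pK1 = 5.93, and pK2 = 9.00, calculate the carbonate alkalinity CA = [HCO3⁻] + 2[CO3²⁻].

[CO2*] = KH · pCO2 = 10^(−1.39) × 1920×10^-6 = 7.822×10^-5 mol/kg
α₀ = 1/(1 + K1/[H⁺] + K1K2/[H⁺]²) = 1/(1 + 10^+1.55 + 10^+0.03) = 0.02663
DIC = [CO2*]/α₀ = 7.822×10^-5 / 0.02663 = 2.937 mmol/kg
CA = (α₁ + 2α₂)·DIC = (0.9448 + 2×0.02853) × 2.937 = 2.94 mmol/kg

CA = 2.94 mmol/kg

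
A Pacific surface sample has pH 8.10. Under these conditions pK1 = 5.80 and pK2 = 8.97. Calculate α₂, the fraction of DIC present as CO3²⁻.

α₂ = 1 / (1 + [H⁺]/K2 + [H⁺]²/(K1K2)) = 1 / (1 + 10^+0.87 + 10^-1.43)
   = 1 / (1 + 7.4131 + 0.037154) = 1/8.4503 = 0.1183

α₂ = 0.118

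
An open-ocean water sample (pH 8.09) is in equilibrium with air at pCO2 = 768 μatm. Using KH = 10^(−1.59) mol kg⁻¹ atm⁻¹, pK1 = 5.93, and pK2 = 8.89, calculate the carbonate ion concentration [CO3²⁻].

[CO3²⁻] = 0.452 mmol/kg

[CO2*] = KH · pCO2 = 10^(−1.59) × 768×10^-6 = 1.974×10^-5 mol/kg
α₀ = 1/(1 + K1/[H⁺] + K1K2/[H⁺]²) = 1/(1 + 10^+2.16 + 10^+1.36) = 0.005936
DIC = [CO2*]/α₀ = 1.974×10^-5 / 0.005936 = 3.325 mmol/kg
[CO3²⁻] = α₂·DIC; α₂ = 0.1360, so [CO3²⁻] = 0.1360 × 3.325 = 0.452 mmol/kg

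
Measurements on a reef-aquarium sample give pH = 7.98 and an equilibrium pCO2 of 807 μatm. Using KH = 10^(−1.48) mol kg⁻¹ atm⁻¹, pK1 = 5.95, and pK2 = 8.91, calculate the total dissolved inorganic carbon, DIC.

DIC = 3.23 mmol/kg

[CO2*] = KH · pCO2 = 10^(−1.48) × 807×10^-6 = 2.672×10^-5 mol/kg
α₀ = 1/(1 + K1/[H⁺] + K1K2/[H⁺]²) = 1/(1 + 10^+2.03 + 10^+1.10) = 0.008282
DIC = [CO2*]/α₀ = 2.672×10^-5 / 0.008282 = 3.23 mmol/kg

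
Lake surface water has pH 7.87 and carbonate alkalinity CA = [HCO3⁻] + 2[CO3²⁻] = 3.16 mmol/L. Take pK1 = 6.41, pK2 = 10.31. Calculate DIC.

DIC = 3.26 mmol/L

CA = [HCO3⁻] + 2[CO3²⁻] = (α₁ + 2α₂)·DIC
At pH 7.87: [H⁺]/K1 = 10^-1.46 = 0.034674, K2/[H⁺] = 10^-2.44 = 0.0036308
α₁ = 1/(1 + 0.034674 + 0.0036308) = 1/1.0383 = 0.9631; α₂ = α₁·K2/[H⁺] = 0.003497
α₁ + 2α₂ = 0.9701
DIC = CA / (α₁ + 2α₂) = 3.16 / 0.9701 = 3.26 mmol/L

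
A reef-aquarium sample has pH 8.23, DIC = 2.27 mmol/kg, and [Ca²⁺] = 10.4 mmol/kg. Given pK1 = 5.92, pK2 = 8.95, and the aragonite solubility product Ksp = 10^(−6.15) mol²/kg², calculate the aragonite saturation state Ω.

α₂ = 1 / (1 + [H⁺]/K2 + [H⁺]²/(K1K2)) = 1 / (1 + 10^+0.72 + 10^-1.59)
   = 1 / (1 + 5.2481 + 0.025704) = 1/6.2738 = 0.1594
[CO3²⁻] = α₂ × DIC = 0.1594 × 2.27 = 0.3618 mmol/kg
Ksp = 10^(−6.15) = 7.079×10^-7
Ω = [Ca²⁺][CO3²⁻]/Ksp = (10.4×10^-3)(3.618×10^-4) / 7.079×10^-7 = 5.32

Ω = 5.32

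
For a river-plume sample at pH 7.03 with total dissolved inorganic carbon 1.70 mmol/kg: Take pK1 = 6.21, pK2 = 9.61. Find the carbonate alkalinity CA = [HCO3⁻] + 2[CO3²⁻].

CA = 1.48 mmol/kg

CA = [HCO3⁻] + 2[CO3²⁻] = (α₁ + 2α₂)·DIC
At pH 7.03: [H⁺]/K1 = 10^-0.82 = 0.15136, K2/[H⁺] = 10^-2.58 = 0.0026303
α₁ = 1/(1 + 0.15136 + 0.0026303) = 1/1.1540 = 0.8666; α₂ = α₁·K2/[H⁺] = 0.002279
α₁ + 2α₂ = 0.8711
CA = 0.8711 × 1.70 = 1.48 mmol/kg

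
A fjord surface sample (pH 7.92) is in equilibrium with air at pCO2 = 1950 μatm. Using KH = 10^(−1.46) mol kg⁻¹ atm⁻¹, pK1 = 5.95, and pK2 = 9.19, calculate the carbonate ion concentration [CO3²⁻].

[CO3²⁻] = 0.339 mmol/kg

[CO2*] = KH · pCO2 = 10^(−1.46) × 1950×10^-6 = 6.761×10^-5 mol/kg
α₀ = 1/(1 + K1/[H⁺] + K1K2/[H⁺]²) = 1/(1 + 10^+1.97 + 10^+0.70) = 0.01007
DIC = [CO2*]/α₀ = 6.761×10^-5 / 0.01007 = 6.717 mmol/kg
[CO3²⁻] = α₂·DIC; α₂ = 0.05045, so [CO3²⁻] = 0.05045 × 6.717 = 0.339 mmol/kg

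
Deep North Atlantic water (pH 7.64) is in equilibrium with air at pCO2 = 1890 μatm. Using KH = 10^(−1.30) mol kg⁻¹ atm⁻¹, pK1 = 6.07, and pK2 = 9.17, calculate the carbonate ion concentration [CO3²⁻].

[CO3²⁻] = 0.104 mmol/kg

[CO2*] = KH · pCO2 = 10^(−1.30) × 1890×10^-6 = 9.472×10^-5 mol/kg
α₀ = 1/(1 + K1/[H⁺] + K1K2/[H⁺]²) = 1/(1 + 10^+1.57 + 10^+0.04) = 0.02548
DIC = [CO2*]/α₀ = 9.472×10^-5 / 0.02548 = 3.718 mmol/kg
[CO3²⁻] = α₂·DIC; α₂ = 0.02794, so [CO3²⁻] = 0.02794 × 3.718 = 0.104 mmol/kg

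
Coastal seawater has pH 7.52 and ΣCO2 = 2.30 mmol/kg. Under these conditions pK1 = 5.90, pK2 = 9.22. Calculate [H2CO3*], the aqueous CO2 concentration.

[CO2*] = 0.0529 mmol/kg

α₀ = 1 / (1 + K1/[H⁺] + K1K2/[H⁺]²) = 1 / (1 + 10^+1.62 + 10^-0.08)
   = 1 / (1 + 41.687 + 0.83176) = 1/43.519 = 0.02298
[CO2*] = α₀ × DIC = 0.02298 × 2.30 = 0.0529 mmol/kg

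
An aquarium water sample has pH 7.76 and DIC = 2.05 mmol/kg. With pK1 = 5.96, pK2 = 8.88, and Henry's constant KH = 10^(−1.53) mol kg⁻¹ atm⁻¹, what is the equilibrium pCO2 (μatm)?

pCO2 = 1010 μatm

α₀ = 1 / (1 + K1/[H⁺] + K1K2/[H⁺]²) = 1 / (1 + 10^+1.80 + 10^+0.68)
   = 1 / (1 + 63.096 + 4.7863) = 1/68.882 = 0.01452
[CO2*] = α₀ × DIC = 0.01452 × 2.05 = 0.02976 mmol/kg
pCO2 = [CO2*]/KH = 2.976×10^-5 / 2.951×10^-2 = 1010 μatm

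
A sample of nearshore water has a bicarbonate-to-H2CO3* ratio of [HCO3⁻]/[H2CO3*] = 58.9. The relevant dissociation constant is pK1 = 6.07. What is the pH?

pH = 7.84

From K1 = [H⁺][HCO3⁻]/[H2CO3*]:  pH = pK1 + log₁₀([HCO3⁻]/[H2CO3*])
log₁₀(58.9) = +1.770
pH = 6.07 + (+1.770) = 7.84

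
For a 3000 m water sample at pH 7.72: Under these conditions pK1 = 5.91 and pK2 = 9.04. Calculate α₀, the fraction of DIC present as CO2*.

α₀ = 1 / (1 + K1/[H⁺] + K1K2/[H⁺]²) = 1 / (1 + 10^+1.81 + 10^+0.49)
   = 1 / (1 + 64.565 + 3.0903) = 1/68.656 = 0.01457

α₀ = 0.0146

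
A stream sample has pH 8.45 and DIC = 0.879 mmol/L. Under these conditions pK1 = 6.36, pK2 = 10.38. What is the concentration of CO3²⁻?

[CO3²⁻] = 10.1 μmol/L

α₂ = 1 / (1 + [H⁺]/K2 + [H⁺]²/(K1K2)) = 1 / (1 + 10^+1.93 + 10^-0.16)
   = 1 / (1 + 85.114 + 0.69183) = 1/86.806 = 0.01152
[CO3²⁻] = α₂ × DIC = 0.01152 × 0.879 = 0.0101 mmol/L = 10.1 μmol/L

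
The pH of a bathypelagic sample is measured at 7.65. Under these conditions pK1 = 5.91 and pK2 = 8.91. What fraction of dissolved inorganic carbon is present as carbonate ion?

α₂ = 0.0512

α₂ = 1 / (1 + [H⁺]/K2 + [H⁺]²/(K1K2)) = 1 / (1 + 10^+1.26 + 10^-0.48)
   = 1 / (1 + 18.197 + 0.33113) = 1/19.528 = 0.05121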